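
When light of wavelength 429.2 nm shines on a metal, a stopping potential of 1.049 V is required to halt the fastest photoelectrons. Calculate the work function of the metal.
1.84 eV

The stopping potential gives the maximum kinetic energy: KE_max = eV_s = 1.049 eV

From Einstein's photoelectric equation: KE_max = hc/λ - φ
Rearranging: φ = hc/λ - KE_max

Calculate photon energy:
E_photon = hc/λ = (6.626×10⁻³⁴ J·s)(3×10⁸ m/s) / (429.2×10⁻⁹ m) = 2.8887 eV

Therefore:
φ = 2.8887 - 1.049 = 1.84 eV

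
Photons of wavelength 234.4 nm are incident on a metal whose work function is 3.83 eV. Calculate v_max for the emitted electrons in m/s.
7.1650e+05 m/s

First, find the maximum kinetic energy:
E_photon = hc/λ = 5.2894 eV
KE_max = E_photon - φ = 5.2894 - 3.83 = 1.4594 eV

Convert to Joules: KE_max = 1.4594 × 1.602×10⁻¹⁹ J = 2.3383e-19 J

Then use KE = ½mv² to find velocity:
v = √(2·KE/m) = √(2 × 2.3383e-19 J / 9.109e-31 kg)
v = 7.1650e+05 m/s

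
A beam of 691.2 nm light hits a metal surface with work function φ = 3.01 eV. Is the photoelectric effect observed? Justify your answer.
No

For photoemission, the photon energy must exceed the work function.

Photon energy: E = hc/λ = 1.7938 eV
Work function: φ = 3.01 eV

Since E_photon (1.7938 eV) < φ (3.01 eV), photoemission will NOT occur.
The threshold wavelength is λ₀ = hc/φ = 411.9 nm.
Since 691.2 nm > 411.9 nm, the photons lack sufficient energy.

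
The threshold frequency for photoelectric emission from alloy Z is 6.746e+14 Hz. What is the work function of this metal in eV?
2.79 eV

At the threshold frequency, photon energy equals work function:
φ = hf₀

Calculating:
φ = (6.626×10⁻³⁴ J·s)(6.746e+14 Hz)
φ = 2.79 eV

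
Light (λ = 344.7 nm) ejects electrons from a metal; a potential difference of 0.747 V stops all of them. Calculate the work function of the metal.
2.85 eV

The stopping potential gives the maximum kinetic energy: KE_max = eV_s = 0.747 eV

From Einstein's photoelectric equation: KE_max = hc/λ - φ
Rearranging: φ = hc/λ - KE_max

Calculate photon energy:
E_photon = hc/λ = (6.626×10⁻³⁴ J·s)(3×10⁸ m/s) / (344.7×10⁻⁹ m) = 3.5969 eV

Therefore:
φ = 3.5969 - 0.747 = 2.85 eV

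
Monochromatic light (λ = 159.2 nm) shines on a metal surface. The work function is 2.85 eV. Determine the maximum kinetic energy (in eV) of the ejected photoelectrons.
4.9380 eV

Using Einstein's photoelectric equation: KE_max = hf - φ = hc/λ - φ

First, calculate the photon energy:
E_photon = hc/λ = (6.626×10⁻³⁴ J·s)(3×10⁸ m/s) / (159.2×10⁻⁹ m)
E_photon = 7.7880 eV

Then, the maximum kinetic energy:
KE_max = E_photon - φ = 7.7880 eV - 2.85 eV = 4.9380 eV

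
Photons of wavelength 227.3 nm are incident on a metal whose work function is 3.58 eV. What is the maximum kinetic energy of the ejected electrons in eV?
1.8747 eV

Using Einstein's photoelectric equation: KE_max = hf - φ = hc/λ - φ

First, calculate the photon energy:
E_photon = hc/λ = (6.626×10⁻³⁴ J·s)(3×10⁸ m/s) / (227.3×10⁻⁹ m)
E_photon = 5.4547 eV

Then, the maximum kinetic energy:
KE_max = E_photon - φ = 5.4547 eV - 3.58 eV = 1.8747 eV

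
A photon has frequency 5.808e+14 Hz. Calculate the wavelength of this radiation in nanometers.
516.17 nm

Using the wave equation: c = fλ

Solving for wavelength:
λ = c/f = (3×10⁸ m/s) / (5.808e+14 Hz)
λ = 516.17 nm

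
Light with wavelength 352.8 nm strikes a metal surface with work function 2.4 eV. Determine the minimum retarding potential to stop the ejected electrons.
1.1143 V

The stopping potential V_s satisfies: eV_s = KE_max

First, find KE_max using Einstein's equation:
E_photon = hc/λ = 3.5143 eV
KE_max = E_photon - φ = 3.5143 - 2.4 = 1.1143 eV

Since eV_s = KE_max:
V_s = KE_max/e = 1.1143 V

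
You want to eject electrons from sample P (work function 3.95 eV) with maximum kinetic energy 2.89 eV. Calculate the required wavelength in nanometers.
181.26 nm

From Einstein's equation: KE_max = hc/λ - φ

Rearranging for λ:
hc/λ = KE_max + φ
λ = hc/(KE_max + φ)

Required photon energy:
E_photon = KE_max + φ = 2.89 + 3.95 = 6.84 eV

Required wavelength:
λ = hc/E_photon = (6.626×10⁻³⁴)(3×10⁸) / (6.84 × 1.602×10⁻¹⁹)
λ = 181.26 nm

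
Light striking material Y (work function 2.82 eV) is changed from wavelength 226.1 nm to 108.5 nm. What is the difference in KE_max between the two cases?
5.9435 eV

Using Einstein's equation: KE_max = hc/λ - φ

For λ₁ = 226.1 nm:
KE₁ = hc/λ₁ - φ = 5.4836 - 2.82 = 2.6636 eV

For λ₂ = 108.5 nm:
KE₂ = hc/λ₂ - φ = 11.4271 - 2.82 = 8.6071 eV

Change in KE:
ΔKE = KE₂ - KE₁ = 8.6071 - 2.6636 = 5.9435 eV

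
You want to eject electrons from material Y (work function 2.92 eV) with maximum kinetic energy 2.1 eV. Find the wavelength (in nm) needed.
246.98 nm

From Einstein's equation: KE_max = hc/λ - φ

Rearranging for λ:
hc/λ = KE_max + φ
λ = hc/(KE_max + φ)

Required photon energy:
E_photon = KE_max + φ = 2.1 + 2.92 = 5.02 eV

Required wavelength:
λ = hc/E_photon = (6.626×10⁻³⁴)(3×10⁸) / (5.02 × 1.602×10⁻¹⁹)
λ = 246.98 nm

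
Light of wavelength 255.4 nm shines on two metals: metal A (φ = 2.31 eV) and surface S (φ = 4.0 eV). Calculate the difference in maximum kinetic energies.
1.6900 eV

Using KE_max = hc/λ - φ for each metal:

Photon energy: E = hc/λ = 4.8545 eV

For metal A (φ₁ = 2.31 eV):
KE₁ = E - φ₁ = 4.8545 - 2.31 = 2.5445 eV

For surface S (φ₂ = 4.0 eV):
KE₂ = E - φ₂ = 4.8545 - 4.0 = 0.8545 eV

Difference:
ΔKE = KE₁ - KE₂ = 2.5445 - 0.8545 = 1.6900 eV

Note: The difference equals the difference in work functions: 4.0 - 2.31 = 1.69 eV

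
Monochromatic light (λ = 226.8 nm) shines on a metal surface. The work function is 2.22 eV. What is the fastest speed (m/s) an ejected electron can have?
1.0687e+06 m/s

First, find the maximum kinetic energy:
E_photon = hc/λ = 5.4667 eV
KE_max = E_photon - φ = 5.4667 - 2.22 = 3.2467 eV

Convert to Joules: KE_max = 3.2467 × 1.602×10⁻¹⁹ J = 5.2017e-19 J

Then use KE = ½mv² to find velocity:
v = √(2·KE/m) = √(2 × 5.2017e-19 J / 9.109e-31 kg)
v = 1.0687e+06 m/s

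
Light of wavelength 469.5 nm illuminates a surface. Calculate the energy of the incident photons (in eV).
2.6408 eV

Using E = hf = hc/λ:

E = hc/λ = (6.626×10⁻³⁴ J·s)(3×10⁸ m/s) / (469.5×10⁻⁹ m)
E = 2.6408 eV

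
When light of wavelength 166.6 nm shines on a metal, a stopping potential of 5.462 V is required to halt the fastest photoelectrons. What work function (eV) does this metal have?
1.98 eV

The stopping potential gives the maximum kinetic energy: KE_max = eV_s = 5.462 eV

From Einstein's photoelectric equation: KE_max = hc/λ - φ
Rearranging: φ = hc/λ - KE_max

Calculate photon energy:
E_photon = hc/λ = (6.626×10⁻³⁴ J·s)(3×10⁸ m/s) / (166.6×10⁻⁹ m) = 7.4420 eV

Therefore:
φ = 7.4420 - 5.462 = 1.98 eV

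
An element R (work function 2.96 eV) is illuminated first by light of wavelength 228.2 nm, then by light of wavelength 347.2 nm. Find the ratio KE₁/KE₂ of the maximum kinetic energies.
4.0479

Using Einstein's equation: KE_max = hc/λ - φ

For λ₁ = 228.2 nm:
E₁ = hc/λ₁ = 5.4331 eV
KE₁ = E₁ - φ = 5.4331 - 2.96 = 2.4731 eV

For λ₂ = 347.2 nm:
E₂ = hc/λ₂ = 3.5710 eV
KE₂ = E₂ - φ = 3.5710 - 2.96 = 0.6110 eV

Ratio: KE₁/KE₂ = 2.4731/0.6110 = 4.0479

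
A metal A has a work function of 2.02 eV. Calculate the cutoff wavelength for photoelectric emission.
613.78 nm

The threshold wavelength is when the photon energy equals the work function:
hc/λ₀ = φ

Solving for λ₀:
λ₀ = hc/φ = (6.626×10⁻³⁴ J·s)(3×10⁸ m/s) / (2.02 eV × 1.602×10⁻¹⁹ J/eV)
λ₀ = 613.78 nm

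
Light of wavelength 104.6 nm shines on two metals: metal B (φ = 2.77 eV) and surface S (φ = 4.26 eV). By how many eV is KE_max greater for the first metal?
1.4900 eV

Using KE_max = hc/λ - φ for each metal:

Photon energy: E = hc/λ = 11.8532 eV

For metal B (φ₁ = 2.77 eV):
KE₁ = E - φ₁ = 11.8532 - 2.77 = 9.0832 eV

For surface S (φ₂ = 4.26 eV):
KE₂ = E - φ₂ = 11.8532 - 4.26 = 7.5932 eV

Difference:
ΔKE = KE₁ - KE₂ = 9.0832 - 7.5932 = 1.4900 eV

Note: The difference equals the difference in work functions: 4.26 - 2.77 = 1.49 eV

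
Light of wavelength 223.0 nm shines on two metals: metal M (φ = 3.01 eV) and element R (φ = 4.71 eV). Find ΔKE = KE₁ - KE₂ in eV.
1.7000 eV

Using KE_max = hc/λ - φ for each metal:

Photon energy: E = hc/λ = 5.5598 eV

For metal M (φ₁ = 3.01 eV):
KE₁ = E - φ₁ = 5.5598 - 3.01 = 2.5498 eV

For element R (φ₂ = 4.71 eV):
KE₂ = E - φ₂ = 5.5598 - 4.71 = 0.8498 eV

Difference:
ΔKE = KE₁ - KE₂ = 2.5498 - 0.8498 = 1.7000 eV

Note: The difference equals the difference in work functions: 4.71 - 3.01 = 1.70 eV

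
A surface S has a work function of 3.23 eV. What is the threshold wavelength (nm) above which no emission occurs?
383.85 nm

The threshold wavelength is when the photon energy equals the work function:
hc/λ₀ = φ

Solving for λ₀:
λ₀ = hc/φ = (6.626×10⁻³⁴ J·s)(3×10⁸ m/s) / (3.23 eV × 1.602×10⁻¹⁹ J/eV)
λ₀ = 383.85 nm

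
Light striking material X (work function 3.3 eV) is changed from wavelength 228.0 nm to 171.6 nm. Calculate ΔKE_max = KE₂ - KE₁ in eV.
1.7873 eV

Using Einstein's equation: KE_max = hc/λ - φ

For λ₁ = 228.0 nm:
KE₁ = hc/λ₁ - φ = 5.4379 - 3.3 = 2.1379 eV

For λ₂ = 171.6 nm:
KE₂ = hc/λ₂ - φ = 7.2252 - 3.3 = 3.9252 eV

Change in KE:
ΔKE = KE₂ - KE₁ = 3.9252 - 2.1379 = 1.7873 eV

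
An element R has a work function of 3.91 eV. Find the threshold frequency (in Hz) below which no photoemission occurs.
9.4543e+14 Hz

The threshold frequency is when the photon energy equals the work function:
hf₀ = φ

Solving for f₀:
f₀ = φ/h = (3.91 eV × 1.602×10⁻¹⁹ J/eV) / (6.626×10⁻³⁴ J·s)
f₀ = 9.4543e+14 Hz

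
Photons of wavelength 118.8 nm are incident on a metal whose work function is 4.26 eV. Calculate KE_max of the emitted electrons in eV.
6.1764 eV

Using Einstein's photoelectric equation: KE_max = hf - φ = hc/λ - φ

First, calculate the photon energy:
E_photon = hc/λ = (6.626×10⁻³⁴ J·s)(3×10⁸ m/s) / (118.8×10⁻⁹ m)
E_photon = 10.4364 eV

Then, the maximum kinetic energy:
KE_max = E_photon - φ = 10.4364 eV - 4.26 eV = 6.1764 eV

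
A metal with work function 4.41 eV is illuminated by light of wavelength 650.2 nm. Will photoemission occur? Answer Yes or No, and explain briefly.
No

For photoemission, the photon energy must exceed the work function.

Photon energy: E = hc/λ = 1.9069 eV
Work function: φ = 4.41 eV

Since E_photon (1.9069 eV) < φ (4.41 eV), photoemission will NOT occur.
The threshold wavelength is λ₀ = hc/φ = 281.1 nm.
Since 650.2 nm > 281.1 nm, the photons lack sufficient energy.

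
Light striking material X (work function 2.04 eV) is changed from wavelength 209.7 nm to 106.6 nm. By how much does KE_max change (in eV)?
5.7183 eV

Using Einstein's equation: KE_max = hc/λ - φ

For λ₁ = 209.7 nm:
KE₁ = hc/λ₁ - φ = 5.9125 - 2.04 = 3.8725 eV

For λ₂ = 106.6 nm:
KE₂ = hc/λ₂ - φ = 11.6308 - 2.04 = 9.5908 eV

Change in KE:
ΔKE = KE₂ - KE₁ = 9.5908 - 3.8725 = 5.7183 eV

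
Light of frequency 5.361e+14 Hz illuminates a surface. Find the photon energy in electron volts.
2.2171 eV

Using E = hf:

E = hf = (6.626×10⁻³⁴ J·s)(5.361e+14 Hz)
E = 2.2171 eV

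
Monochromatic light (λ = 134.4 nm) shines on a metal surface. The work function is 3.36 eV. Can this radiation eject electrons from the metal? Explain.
Yes

For photoemission, the photon energy must exceed the work function.

Photon energy: E = hc/λ = 9.2250 eV
Work function: φ = 3.36 eV

Since E_photon (9.2250 eV) > φ (3.36 eV), photoemission WILL occur.
The threshold wavelength is λ₀ = hc/φ = 369.0 nm.
Since 134.4 nm < 369.0 nm, the light has sufficient energy.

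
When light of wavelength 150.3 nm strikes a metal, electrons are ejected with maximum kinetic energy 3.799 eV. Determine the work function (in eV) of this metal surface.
4.45 eV

From Einstein's photoelectric equation: KE_max = hf - φ = hc/λ - φ

Rearranging for φ:
φ = hc/λ - KE_max

Calculate photon energy:
E_photon = hc/λ = 8.2491 eV

Therefore:
φ = 8.2491 - 3.799 = 4.45 eV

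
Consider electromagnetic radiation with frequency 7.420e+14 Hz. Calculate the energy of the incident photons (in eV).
3.0687 eV

Using E = hf:

E = hf = (6.626×10⁻³⁴ J·s)(7.420e+14 Hz)
E = 3.0687 eV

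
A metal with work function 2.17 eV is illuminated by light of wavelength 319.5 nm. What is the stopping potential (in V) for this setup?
1.7106 V

The stopping potential V_s satisfies: eV_s = KE_max

First, find KE_max using Einstein's equation:
E_photon = hc/λ = 3.8806 eV
KE_max = E_photon - φ = 3.8806 - 2.17 = 1.7106 eV

Since eV_s = KE_max:
V_s = KE_max/e = 1.7106 V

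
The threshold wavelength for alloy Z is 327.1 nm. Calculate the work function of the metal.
3.79 eV

At the threshold wavelength, photon energy equals work function:
φ = hc/λ₀

Calculating:
φ = (6.626×10⁻³⁴ J·s)(3×10⁸ m/s) / (327.1×10⁻⁹ m)
φ = 3.79 eV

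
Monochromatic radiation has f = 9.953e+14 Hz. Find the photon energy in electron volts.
4.1162 eV

Using E = hf:

E = hf = (6.626×10⁻³⁴ J·s)(9.953e+14 Hz)
E = 4.1162 eV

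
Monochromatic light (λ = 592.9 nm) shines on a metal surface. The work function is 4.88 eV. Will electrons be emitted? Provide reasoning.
No

For photoemission, the photon energy must exceed the work function.

Photon energy: E = hc/λ = 2.0911 eV
Work function: φ = 4.88 eV

Since E_photon (2.0911 eV) < φ (4.88 eV), photoemission will NOT occur.
The threshold wavelength is λ₀ = hc/φ = 254.1 nm.
Since 592.9 nm > 254.1 nm, the photons lack sufficient energy.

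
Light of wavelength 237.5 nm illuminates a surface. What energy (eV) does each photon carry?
5.2204 eV

Using E = hf = hc/λ:

E = hc/λ = (6.626×10⁻³⁴ J·s)(3×10⁸ m/s) / (237.5×10⁻⁹ m)
E = 5.2204 eV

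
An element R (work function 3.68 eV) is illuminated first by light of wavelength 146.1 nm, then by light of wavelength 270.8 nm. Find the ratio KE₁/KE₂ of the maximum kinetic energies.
5.3495

Using Einstein's equation: KE_max = hc/λ - φ

For λ₁ = 146.1 nm:
E₁ = hc/λ₁ = 8.4863 eV
KE₁ = E₁ - φ = 8.4863 - 3.68 = 4.8063 eV

For λ₂ = 270.8 nm:
E₂ = hc/λ₂ = 4.5784 eV
KE₂ = E₂ - φ = 4.5784 - 3.68 = 0.8984 eV

Ratio: KE₁/KE₂ = 4.8063/0.8984 = 5.3495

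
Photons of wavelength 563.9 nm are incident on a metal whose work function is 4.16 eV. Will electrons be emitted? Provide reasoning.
No

For photoemission, the photon energy must exceed the work function.

Photon energy: E = hc/λ = 2.1987 eV
Work function: φ = 4.16 eV

Since E_photon (2.1987 eV) < φ (4.16 eV), photoemission will NOT occur.
The threshold wavelength is λ₀ = hc/φ = 298.0 nm.
Since 563.9 nm > 298.0 nm, the photons lack sufficient energy.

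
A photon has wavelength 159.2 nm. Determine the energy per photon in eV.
7.7880 eV

Using E = hf = hc/λ:

E = hc/λ = (6.626×10⁻³⁴ J·s)(3×10⁸ m/s) / (159.2×10⁻⁹ m)
E = 7.7880 eV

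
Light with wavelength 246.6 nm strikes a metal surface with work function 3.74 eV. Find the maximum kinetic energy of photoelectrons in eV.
1.2877 eV

Using Einstein's photoelectric equation: KE_max = hf - φ = hc/λ - φ

First, calculate the photon energy:
E_photon = hc/λ = (6.626×10⁻³⁴ J·s)(3×10⁸ m/s) / (246.6×10⁻⁹ m)
E_photon = 5.0277 eV

Then, the maximum kinetic energy:
KE_max = E_photon - φ = 5.0277 eV - 3.74 eV = 1.2877 eV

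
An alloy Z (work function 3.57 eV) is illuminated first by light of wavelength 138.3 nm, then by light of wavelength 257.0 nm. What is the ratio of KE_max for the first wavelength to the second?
4.3011

Using Einstein's equation: KE_max = hc/λ - φ

For λ₁ = 138.3 nm:
E₁ = hc/λ₁ = 8.9649 eV
KE₁ = E₁ - φ = 8.9649 - 3.57 = 5.3949 eV

For λ₂ = 257.0 nm:
E₂ = hc/λ₂ = 4.8243 eV
KE₂ = E₂ - φ = 4.8243 - 3.57 = 1.2543 eV

Ratio: KE₁/KE₂ = 5.3949/1.2543 = 4.3011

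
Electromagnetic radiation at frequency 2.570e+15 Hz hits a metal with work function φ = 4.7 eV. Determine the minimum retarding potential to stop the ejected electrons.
5.9287 V

The stopping potential V_s satisfies: eV_s = KE_max

First, find KE_max using Einstein's equation:
E_photon = hf = (6.626×10⁻³⁴ J·s)(2.570e+15 Hz) = 10.6287 eV
KE_max = E_photon - φ = 10.6287 - 4.7 = 5.9287 eV

Since eV_s = KE_max:
V_s = KE_max/e = 5.9287 V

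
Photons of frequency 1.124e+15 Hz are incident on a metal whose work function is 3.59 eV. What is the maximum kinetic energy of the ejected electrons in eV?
1.0585 eV

Using Einstein's photoelectric equation: KE_max = hf - φ

First, calculate the photon energy:
E_photon = hf = (6.626×10⁻³⁴ J·s)(1.124e+15 Hz)
E_photon = 4.6485 eV

Then, the maximum kinetic energy:
KE_max = E_photon - φ = 4.6485 eV - 3.59 eV = 1.0585 eV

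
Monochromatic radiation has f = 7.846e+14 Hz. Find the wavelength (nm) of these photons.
382.10 nm

Using the wave equation: c = fλ

Solving for wavelength:
λ = c/f = (3×10⁸ m/s) / (7.846e+14 Hz)
λ = 382.10 nm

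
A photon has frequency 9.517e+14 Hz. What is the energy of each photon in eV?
3.9359 eV

Using E = hf:

E = hf = (6.626×10⁻³⁴ J·s)(9.517e+14 Hz)
E = 3.9359 eV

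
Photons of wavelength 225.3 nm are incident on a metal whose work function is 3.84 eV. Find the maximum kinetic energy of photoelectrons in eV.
1.6631 eV

Using Einstein's photoelectric equation: KE_max = hf - φ = hc/λ - φ

First, calculate the photon energy:
E_photon = hc/λ = (6.626×10⁻³⁴ J·s)(3×10⁸ m/s) / (225.3×10⁻⁹ m)
E_photon = 5.5031 eV

Then, the maximum kinetic energy:
KE_max = E_photon - φ = 5.5031 eV - 3.84 eV = 1.6631 eV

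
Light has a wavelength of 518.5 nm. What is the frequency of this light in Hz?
5.7819e+14 Hz

Using the wave equation: c = fλ

Solving for frequency:
f = c/λ = (3×10⁸ m/s) / (518.5×10⁻⁹ m)
f = 5.7819e+14 Hz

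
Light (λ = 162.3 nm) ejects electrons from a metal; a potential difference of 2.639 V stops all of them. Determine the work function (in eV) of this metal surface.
5.00 eV

The stopping potential gives the maximum kinetic energy: KE_max = eV_s = 2.639 eV

From Einstein's photoelectric equation: KE_max = hc/λ - φ
Rearranging: φ = hc/λ - KE_max

Calculate photon energy:
E_photon = hc/λ = (6.626×10⁻³⁴ J·s)(3×10⁸ m/s) / (162.3×10⁻⁹ m) = 7.6392 eV

Therefore:
φ = 7.6392 - 2.639 = 5.00 eV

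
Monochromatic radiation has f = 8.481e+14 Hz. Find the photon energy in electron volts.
3.5075 eV

Using E = hf:

E = hf = (6.626×10⁻³⁴ J·s)(8.481e+14 Hz)
E = 3.5075 eV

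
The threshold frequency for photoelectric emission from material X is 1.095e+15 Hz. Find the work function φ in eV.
4.53 eV

At the threshold frequency, photon energy equals work function:
φ = hf₀

Calculating:
φ = (6.626×10⁻³⁴ J·s)(1.095e+15 Hz)
φ = 4.53 eV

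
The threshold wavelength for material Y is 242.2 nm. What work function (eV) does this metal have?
5.12 eV

At the threshold wavelength, photon energy equals work function:
φ = hc/λ₀

Calculating:
φ = (6.626×10⁻³⁴ J·s)(3×10⁸ m/s) / (242.2×10⁻⁹ m)
φ = 5.12 eV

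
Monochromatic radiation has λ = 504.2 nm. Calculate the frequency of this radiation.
5.9459e+14 Hz

Using the wave equation: c = fλ

Solving for frequency:
f = c/λ = (3×10⁸ m/s) / (504.2×10⁻⁹ m)
f = 5.9459e+14 Hz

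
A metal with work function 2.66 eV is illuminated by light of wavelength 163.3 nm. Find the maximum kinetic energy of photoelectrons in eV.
4.9324 eV

Using Einstein's photoelectric equation: KE_max = hf - φ = hc/λ - φ

First, calculate the photon energy:
E_photon = hc/λ = (6.626×10⁻³⁴ J·s)(3×10⁸ m/s) / (163.3×10⁻⁹ m)
E_photon = 7.5924 eV

Then, the maximum kinetic energy:
KE_max = E_photon - φ = 7.5924 eV - 2.66 eV = 4.9324 eV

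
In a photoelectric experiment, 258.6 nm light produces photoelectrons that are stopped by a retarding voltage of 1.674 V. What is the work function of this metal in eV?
3.12 eV

The stopping potential gives the maximum kinetic energy: KE_max = eV_s = 1.674 eV

From Einstein's photoelectric equation: KE_max = hc/λ - φ
Rearranging: φ = hc/λ - KE_max

Calculate photon energy:
E_photon = hc/λ = (6.626×10⁻³⁴ J·s)(3×10⁸ m/s) / (258.6×10⁻⁹ m) = 4.7944 eV

Therefore:
φ = 4.7944 - 1.674 = 3.12 eV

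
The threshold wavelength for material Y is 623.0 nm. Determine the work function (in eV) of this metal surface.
1.99 eV

At the threshold wavelength, photon energy equals work function:
φ = hc/λ₀

Calculating:
φ = (6.626×10⁻³⁴ J·s)(3×10⁸ m/s) / (623.0×10⁻⁹ m)
φ = 1.99 eV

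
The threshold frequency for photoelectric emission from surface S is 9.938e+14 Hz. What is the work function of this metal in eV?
4.11 eV

At the threshold frequency, photon energy equals work function:
φ = hf₀

Calculating:
φ = (6.626×10⁻³⁴ J·s)(9.938e+14 Hz)
φ = 4.11 eV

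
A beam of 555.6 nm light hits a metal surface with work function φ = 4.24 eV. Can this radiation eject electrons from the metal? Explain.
No

For photoemission, the photon energy must exceed the work function.

Photon energy: E = hc/λ = 2.2315 eV
Work function: φ = 4.24 eV

Since E_photon (2.2315 eV) < φ (4.24 eV), photoemission will NOT occur.
The threshold wavelength is λ₀ = hc/φ = 292.4 nm.
Since 555.6 nm > 292.4 nm, the photons lack sufficient energy.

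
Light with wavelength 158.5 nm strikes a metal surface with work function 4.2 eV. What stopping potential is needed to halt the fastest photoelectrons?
3.6223 V

The stopping potential V_s satisfies: eV_s = KE_max

First, find KE_max using Einstein's equation:
E_photon = hc/λ = 7.8223 eV
KE_max = E_photon - φ = 7.8223 - 4.2 = 3.6223 eV

Since eV_s = KE_max:
V_s = KE_max/e = 3.6223 V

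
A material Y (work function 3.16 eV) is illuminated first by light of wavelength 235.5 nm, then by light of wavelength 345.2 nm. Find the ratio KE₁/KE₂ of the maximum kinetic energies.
4.8758

Using Einstein's equation: KE_max = hc/λ - φ

For λ₁ = 235.5 nm:
E₁ = hc/λ₁ = 5.2647 eV
KE₁ = E₁ - φ = 5.2647 - 3.16 = 2.1047 eV

For λ₂ = 345.2 nm:
E₂ = hc/λ₂ = 3.5917 eV
KE₂ = E₂ - φ = 3.5917 - 3.16 = 0.4317 eV

Ratio: KE₁/KE₂ = 2.1047/0.4317 = 4.8758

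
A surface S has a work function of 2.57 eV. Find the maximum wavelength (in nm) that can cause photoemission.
482.43 nm

The threshold wavelength is when the photon energy equals the work function:
hc/λ₀ = φ

Solving for λ₀:
λ₀ = hc/φ = (6.626×10⁻³⁴ J·s)(3×10⁸ m/s) / (2.57 eV × 1.602×10⁻¹⁹ J/eV)
λ₀ = 482.43 nm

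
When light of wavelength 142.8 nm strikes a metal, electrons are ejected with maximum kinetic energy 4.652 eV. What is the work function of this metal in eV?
4.03 eV

From Einstein's photoelectric equation: KE_max = hf - φ = hc/λ - φ

Rearranging for φ:
φ = hc/λ - KE_max

Calculate photon energy:
E_photon = hc/λ = 8.6824 eV

Therefore:
φ = 8.6824 - 4.652 = 4.03 eV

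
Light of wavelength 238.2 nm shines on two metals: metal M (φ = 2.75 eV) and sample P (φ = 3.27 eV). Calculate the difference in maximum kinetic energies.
0.5200 eV

Using KE_max = hc/λ - φ for each metal:

Photon energy: E = hc/λ = 5.2050 eV

For metal M (φ₁ = 2.75 eV):
KE₁ = E - φ₁ = 5.2050 - 2.75 = 2.4550 eV

For sample P (φ₂ = 3.27 eV):
KE₂ = E - φ₂ = 5.2050 - 3.27 = 1.9350 eV

Difference:
ΔKE = KE₁ - KE₂ = 2.4550 - 1.9350 = 0.5200 eV

Note: The difference equals the difference in work functions: 3.27 - 2.75 = 0.52 eV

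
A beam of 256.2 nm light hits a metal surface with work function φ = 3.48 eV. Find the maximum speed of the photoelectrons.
6.9150e+05 m/s

First, find the maximum kinetic energy:
E_photon = hc/λ = 4.8394 eV
KE_max = E_photon - φ = 4.8394 - 3.48 = 1.3594 eV

Convert to Joules: KE_max = 1.3594 × 1.602×10⁻¹⁹ J = 2.1779e-19 J

Then use KE = ½mv² to find velocity:
v = √(2·KE/m) = √(2 × 2.1779e-19 J / 9.109e-31 kg)
v = 6.9150e+05 m/s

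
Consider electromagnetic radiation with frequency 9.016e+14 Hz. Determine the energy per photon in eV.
3.7287 eV

Using E = hf:

E = hf = (6.626×10⁻³⁴ J·s)(9.016e+14 Hz)
E = 3.7287 eV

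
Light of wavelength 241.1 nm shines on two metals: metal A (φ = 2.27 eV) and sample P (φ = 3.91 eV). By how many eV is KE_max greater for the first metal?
1.6400 eV

Using KE_max = hc/λ - φ for each metal:

Photon energy: E = hc/λ = 5.1424 eV

For metal A (φ₁ = 2.27 eV):
KE₁ = E - φ₁ = 5.1424 - 2.27 = 2.8724 eV

For sample P (φ₂ = 3.91 eV):
KE₂ = E - φ₂ = 5.1424 - 3.91 = 1.2324 eV

Difference:
ΔKE = KE₁ - KE₂ = 2.8724 - 1.2324 = 1.6400 eV

Note: The difference equals the difference in work functions: 3.91 - 2.27 = 1.64 eV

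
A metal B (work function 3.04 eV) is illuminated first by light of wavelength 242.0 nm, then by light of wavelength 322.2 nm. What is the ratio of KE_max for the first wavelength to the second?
2.5782

Using Einstein's equation: KE_max = hc/λ - φ

For λ₁ = 242.0 nm:
E₁ = hc/λ₁ = 5.1233 eV
KE₁ = E₁ - φ = 5.1233 - 3.04 = 2.0833 eV

For λ₂ = 322.2 nm:
E₂ = hc/λ₂ = 3.8481 eV
KE₂ = E₂ - φ = 3.8481 - 3.04 = 0.8081 eV

Ratio: KE₁/KE₂ = 2.0833/0.8081 = 2.5782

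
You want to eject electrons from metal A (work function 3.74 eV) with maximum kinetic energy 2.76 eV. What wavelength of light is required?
190.74 nm

From Einstein's equation: KE_max = hc/λ - φ

Rearranging for λ:
hc/λ = KE_max + φ
λ = hc/(KE_max + φ)

Required photon energy:
E_photon = KE_max + φ = 2.76 + 3.74 = 6.50 eV

Required wavelength:
λ = hc/E_photon = (6.626×10⁻³⁴)(3×10⁸) / (6.50 × 1.602×10⁻¹⁹)
λ = 190.74 nm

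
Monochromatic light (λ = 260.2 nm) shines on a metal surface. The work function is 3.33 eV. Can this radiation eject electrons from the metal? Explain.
Yes

For photoemission, the photon energy must exceed the work function.

Photon energy: E = hc/λ = 4.7650 eV
Work function: φ = 3.33 eV

Since E_photon (4.7650 eV) > φ (3.33 eV), photoemission WILL occur.
The threshold wavelength is λ₀ = hc/φ = 372.3 nm.
Since 260.2 nm < 372.3 nm, the light has sufficient energy.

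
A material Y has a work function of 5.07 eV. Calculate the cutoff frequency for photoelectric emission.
1.2259e+15 Hz

The threshold frequency is when the photon energy equals the work function:
hf₀ = φ

Solving for f₀:
f₀ = φ/h = (5.07 eV × 1.602×10⁻¹⁹ J/eV) / (6.626×10⁻³⁴ J·s)
f₀ = 1.2259e+15 Hz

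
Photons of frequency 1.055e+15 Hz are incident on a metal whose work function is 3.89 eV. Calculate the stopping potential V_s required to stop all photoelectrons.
0.4731 V

The stopping potential V_s satisfies: eV_s = KE_max

First, find KE_max using Einstein's equation:
E_photon = hf = (6.626×10⁻³⁴ J·s)(1.055e+15 Hz) = 4.3631 eV
KE_max = E_photon - φ = 4.3631 - 3.89 = 0.4731 eV

Since eV_s = KE_max:
V_s = KE_max/e = 0.4731 V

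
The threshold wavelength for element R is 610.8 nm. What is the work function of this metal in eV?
2.03 eV

At the threshold wavelength, photon energy equals work function:
φ = hc/λ₀

Calculating:
φ = (6.626×10⁻³⁴ J·s)(3×10⁸ m/s) / (610.8×10⁻⁹ m)
φ = 2.03 eV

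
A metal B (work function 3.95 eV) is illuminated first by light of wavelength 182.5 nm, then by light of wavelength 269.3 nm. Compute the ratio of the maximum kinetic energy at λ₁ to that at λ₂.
4.3485

Using Einstein's equation: KE_max = hc/λ - φ

For λ₁ = 182.5 nm:
E₁ = hc/λ₁ = 6.7937 eV
KE₁ = E₁ - φ = 6.7937 - 3.95 = 2.8437 eV

For λ₂ = 269.3 nm:
E₂ = hc/λ₂ = 4.6039 eV
KE₂ = E₂ - φ = 4.6039 - 3.95 = 0.6539 eV

Ratio: KE₁/KE₂ = 2.8437/0.6539 = 4.3485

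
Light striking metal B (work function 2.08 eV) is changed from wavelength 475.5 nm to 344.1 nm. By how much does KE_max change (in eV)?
0.9957 eV

Using Einstein's equation: KE_max = hc/λ - φ

For λ₁ = 475.5 nm:
KE₁ = hc/λ₁ - φ = 2.6074 - 2.08 = 0.5274 eV

For λ₂ = 344.1 nm:
KE₂ = hc/λ₂ - φ = 3.6031 - 2.08 = 1.5231 eV

Change in KE:
ΔKE = KE₂ - KE₁ = 1.5231 - 0.5274 = 0.9957 eV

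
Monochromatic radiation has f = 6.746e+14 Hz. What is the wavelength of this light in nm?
444.40 nm

Using the wave equation: c = fλ

Solving for wavelength:
λ = c/f = (3×10⁸ m/s) / (6.746e+14 Hz)
λ = 444.40 nm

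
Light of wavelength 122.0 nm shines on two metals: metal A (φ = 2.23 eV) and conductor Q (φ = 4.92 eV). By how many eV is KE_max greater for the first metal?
2.6900 eV

Using KE_max = hc/λ - φ for each metal:

Photon energy: E = hc/λ = 10.1626 eV

For metal A (φ₁ = 2.23 eV):
KE₁ = E - φ₁ = 10.1626 - 2.23 = 7.9326 eV

For conductor Q (φ₂ = 4.92 eV):
KE₂ = E - φ₂ = 10.1626 - 4.92 = 5.2426 eV

Difference:
ΔKE = KE₁ - KE₂ = 7.9326 - 5.2426 = 2.6900 eV

Note: The difference equals the difference in work functions: 4.92 - 2.23 = 2.69 eV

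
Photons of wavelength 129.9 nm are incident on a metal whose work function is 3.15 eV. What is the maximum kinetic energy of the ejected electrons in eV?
6.3946 eV

Using Einstein's photoelectric equation: KE_max = hf - φ = hc/λ - φ

First, calculate the photon energy:
E_photon = hc/λ = (6.626×10⁻³⁴ J·s)(3×10⁸ m/s) / (129.9×10⁻⁹ m)
E_photon = 9.5446 eV

Then, the maximum kinetic energy:
KE_max = E_photon - φ = 9.5446 eV - 3.15 eV = 6.3946 eV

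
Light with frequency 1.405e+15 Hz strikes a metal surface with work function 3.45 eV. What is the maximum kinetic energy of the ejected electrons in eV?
2.3606 eV

Using Einstein's photoelectric equation: KE_max = hf - φ

First, calculate the photon energy:
E_photon = hf = (6.626×10⁻³⁴ J·s)(1.405e+15 Hz)
E_photon = 5.8106 eV

Then, the maximum kinetic energy:
KE_max = E_photon - φ = 5.8106 eV - 3.45 eV = 2.3606 eV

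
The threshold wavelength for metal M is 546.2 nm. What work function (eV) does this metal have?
2.27 eV

At the threshold wavelength, photon energy equals work function:
φ = hc/λ₀

Calculating:
φ = (6.626×10⁻³⁴ J·s)(3×10⁸ m/s) / (546.2×10⁻⁹ m)
φ = 2.27 eV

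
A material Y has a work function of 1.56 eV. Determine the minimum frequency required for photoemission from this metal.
3.7721e+14 Hz

The threshold frequency is when the photon energy equals the work function:
hf₀ = φ

Solving for f₀:
f₀ = φ/h = (1.56 eV × 1.602×10⁻¹⁹ J/eV) / (6.626×10⁻³⁴ J·s)
f₀ = 3.7721e+14 Hz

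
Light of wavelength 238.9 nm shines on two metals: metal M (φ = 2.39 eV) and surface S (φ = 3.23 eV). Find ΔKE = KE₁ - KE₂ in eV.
0.8400 eV

Using KE_max = hc/λ - φ for each metal:

Photon energy: E = hc/λ = 5.1898 eV

For metal M (φ₁ = 2.39 eV):
KE₁ = E - φ₁ = 5.1898 - 2.39 = 2.7998 eV

For surface S (φ₂ = 3.23 eV):
KE₂ = E - φ₂ = 5.1898 - 3.23 = 1.9598 eV

Difference:
ΔKE = KE₁ - KE₂ = 2.7998 - 1.9598 = 0.8400 eV

Note: The difference equals the difference in work functions: 3.23 - 2.39 = 0.84 eV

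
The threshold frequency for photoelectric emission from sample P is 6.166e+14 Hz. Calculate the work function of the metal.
2.55 eV

At the threshold frequency, photon energy equals work function:
φ = hf₀

Calculating:
φ = (6.626×10⁻³⁴ J·s)(6.166e+14 Hz)
φ = 2.55 eV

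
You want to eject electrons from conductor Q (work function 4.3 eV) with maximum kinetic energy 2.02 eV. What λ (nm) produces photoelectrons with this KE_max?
196.18 nm

From Einstein's equation: KE_max = hc/λ - φ

Rearranging for λ:
hc/λ = KE_max + φ
λ = hc/(KE_max + φ)

Required photon energy:
E_photon = KE_max + φ = 2.02 + 4.3 = 6.32 eV

Required wavelength:
λ = hc/E_photon = (6.626×10⁻³⁴)(3×10⁸) / (6.32 × 1.602×10⁻¹⁹)
λ = 196.18 nm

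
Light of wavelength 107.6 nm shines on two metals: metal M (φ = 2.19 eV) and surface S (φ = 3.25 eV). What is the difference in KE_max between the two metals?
1.0600 eV

Using KE_max = hc/λ - φ for each metal:

Photon energy: E = hc/λ = 11.5227 eV

For metal M (φ₁ = 2.19 eV):
KE₁ = E - φ₁ = 11.5227 - 2.19 = 9.3327 eV

For surface S (φ₂ = 3.25 eV):
KE₂ = E - φ₂ = 11.5227 - 3.25 = 8.2727 eV

Difference:
ΔKE = KE₁ - KE₂ = 9.3327 - 8.2727 = 1.0600 eV

Note: The difference equals the difference in work functions: 3.25 - 2.19 = 1.06 eV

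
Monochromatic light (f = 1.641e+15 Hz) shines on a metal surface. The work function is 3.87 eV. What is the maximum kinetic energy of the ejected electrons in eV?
2.9166 eV

Using Einstein's photoelectric equation: KE_max = hf - φ

First, calculate the photon energy:
E_photon = hf = (6.626×10⁻³⁴ J·s)(1.641e+15 Hz)
E_photon = 6.7866 eV

Then, the maximum kinetic energy:
KE_max = E_photon - φ = 6.7866 eV - 3.87 eV = 2.9166 eV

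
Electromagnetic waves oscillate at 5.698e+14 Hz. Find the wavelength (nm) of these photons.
526.14 nm

Using the wave equation: c = fλ

Solving for wavelength:
λ = c/f = (3×10⁸ m/s) / (5.698e+14 Hz)
λ = 526.14 nm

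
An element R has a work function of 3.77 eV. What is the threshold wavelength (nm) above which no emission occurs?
328.87 nm

The threshold wavelength is when the photon energy equals the work function:
hc/λ₀ = φ

Solving for λ₀:
λ₀ = hc/φ = (6.626×10⁻³⁴ J·s)(3×10⁸ m/s) / (3.77 eV × 1.602×10⁻¹⁹ J/eV)
λ₀ = 328.87 nm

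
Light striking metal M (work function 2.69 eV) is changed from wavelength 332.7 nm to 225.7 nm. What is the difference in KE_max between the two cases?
1.7667 eV

Using Einstein's equation: KE_max = hc/λ - φ

For λ₁ = 332.7 nm:
KE₁ = hc/λ₁ - φ = 3.7266 - 2.69 = 1.0366 eV

For λ₂ = 225.7 nm:
KE₂ = hc/λ₂ - φ = 5.4933 - 2.69 = 2.8033 eV

Change in KE:
ΔKE = KE₂ - KE₁ = 2.8033 - 1.0366 = 1.7667 eV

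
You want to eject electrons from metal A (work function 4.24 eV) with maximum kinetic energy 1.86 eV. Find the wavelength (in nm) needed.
203.25 nm

From Einstein's equation: KE_max = hc/λ - φ

Rearranging for λ:
hc/λ = KE_max + φ
λ = hc/(KE_max + φ)

Required photon energy:
E_photon = KE_max + φ = 1.86 + 4.24 = 6.10 eV

Required wavelength:
λ = hc/E_photon = (6.626×10⁻³⁴)(3×10⁸) / (6.10 × 1.602×10⁻¹⁹)
λ = 203.25 nm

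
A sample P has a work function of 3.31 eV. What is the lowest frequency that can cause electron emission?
8.0035e+14 Hz

The threshold frequency is when the photon energy equals the work function:
hf₀ = φ

Solving for f₀:
f₀ = φ/h = (3.31 eV × 1.602×10⁻¹⁹ J/eV) / (6.626×10⁻³⁴ J·s)
f₀ = 8.0035e+14 Hz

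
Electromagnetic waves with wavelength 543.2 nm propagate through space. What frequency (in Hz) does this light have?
5.5190e+14 Hz

Using the wave equation: c = fλ

Solving for frequency:
f = c/λ = (3×10⁸ m/s) / (543.2×10⁻⁹ m)
f = 5.5190e+14 Hz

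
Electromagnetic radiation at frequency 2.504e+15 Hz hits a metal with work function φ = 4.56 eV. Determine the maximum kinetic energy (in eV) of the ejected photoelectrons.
5.7957 eV

Using Einstein's photoelectric equation: KE_max = hf - φ

First, calculate the photon energy:
E_photon = hf = (6.626×10⁻³⁴ J·s)(2.504e+15 Hz)
E_photon = 10.3557 eV

Then, the maximum kinetic energy:
KE_max = E_photon - φ = 10.3557 eV - 4.56 eV = 5.7957 eV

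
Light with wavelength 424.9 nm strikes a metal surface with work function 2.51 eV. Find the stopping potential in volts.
0.4080 V

The stopping potential V_s satisfies: eV_s = KE_max

First, find KE_max using Einstein's equation:
E_photon = hc/λ = 2.9180 eV
KE_max = E_photon - φ = 2.9180 - 2.51 = 0.4080 eV

Since eV_s = KE_max:
V_s = KE_max/e = 0.4080 V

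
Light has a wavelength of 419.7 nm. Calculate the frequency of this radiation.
7.1430e+14 Hz

Using the wave equation: c = fλ

Solving for frequency:
f = c/λ = (3×10⁸ m/s) / (419.7×10⁻⁹ m)
f = 7.1430e+14 Hz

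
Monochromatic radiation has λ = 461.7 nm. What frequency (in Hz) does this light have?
6.4932e+14 Hz

Using the wave equation: c = fλ

Solving for frequency:
f = c/λ = (3×10⁸ m/s) / (461.7×10⁻⁹ m)
f = 6.4932e+14 Hz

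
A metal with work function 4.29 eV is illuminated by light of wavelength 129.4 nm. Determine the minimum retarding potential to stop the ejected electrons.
5.2915 V

The stopping potential V_s satisfies: eV_s = KE_max

First, find KE_max using Einstein's equation:
E_photon = hc/λ = 9.5815 eV
KE_max = E_photon - φ = 9.5815 - 4.29 = 5.2915 eV

Since eV_s = KE_max:
V_s = KE_max/e = 5.2915 V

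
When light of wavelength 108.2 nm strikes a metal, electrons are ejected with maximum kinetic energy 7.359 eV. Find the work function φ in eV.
4.10 eV

From Einstein's photoelectric equation: KE_max = hf - φ = hc/λ - φ

Rearranging for φ:
φ = hc/λ - KE_max

Calculate photon energy:
E_photon = hc/λ = 11.4588 eV

Therefore:
φ = 11.4588 - 7.359 = 4.10 eV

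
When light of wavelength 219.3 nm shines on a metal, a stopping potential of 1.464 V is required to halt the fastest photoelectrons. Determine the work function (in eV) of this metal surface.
4.19 eV

The stopping potential gives the maximum kinetic energy: KE_max = eV_s = 1.464 eV

From Einstein's photoelectric equation: KE_max = hc/λ - φ
Rearranging: φ = hc/λ - KE_max

Calculate photon energy:
E_photon = hc/λ = (6.626×10⁻³⁴ J·s)(3×10⁸ m/s) / (219.3×10⁻⁹ m) = 5.6536 eV

Therefore:
φ = 5.6536 - 1.464 = 4.19 eV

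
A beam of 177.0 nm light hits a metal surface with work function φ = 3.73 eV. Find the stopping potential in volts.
3.2748 V

The stopping potential V_s satisfies: eV_s = KE_max

First, find KE_max using Einstein's equation:
E_photon = hc/λ = 7.0048 eV
KE_max = E_photon - φ = 7.0048 - 3.73 = 3.2748 eV

Since eV_s = KE_max:
V_s = KE_max/e = 3.2748 V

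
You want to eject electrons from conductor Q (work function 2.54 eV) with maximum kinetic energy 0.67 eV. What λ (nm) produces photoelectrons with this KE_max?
386.24 nm

From Einstein's equation: KE_max = hc/λ - φ

Rearranging for λ:
hc/λ = KE_max + φ
λ = hc/(KE_max + φ)

Required photon energy:
E_photon = KE_max + φ = 0.67 + 2.54 = 3.21 eV

Required wavelength:
λ = hc/E_photon = (6.626×10⁻³⁴)(3×10⁸) / (3.21 × 1.602×10⁻¹⁹)
λ = 386.24 nm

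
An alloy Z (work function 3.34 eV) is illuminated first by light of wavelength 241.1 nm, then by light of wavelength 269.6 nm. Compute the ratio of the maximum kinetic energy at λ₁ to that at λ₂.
1.4318

Using Einstein's equation: KE_max = hc/λ - φ

For λ₁ = 241.1 nm:
E₁ = hc/λ₁ = 5.1424 eV
KE₁ = E₁ - φ = 5.1424 - 3.34 = 1.8024 eV

For λ₂ = 269.6 nm:
E₂ = hc/λ₂ = 4.5988 eV
KE₂ = E₂ - φ = 4.5988 - 3.34 = 1.2588 eV

Ratio: KE₁/KE₂ = 1.8024/1.2588 = 1.4318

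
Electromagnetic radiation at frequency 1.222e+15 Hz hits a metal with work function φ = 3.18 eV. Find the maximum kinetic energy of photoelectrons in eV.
1.8738 eV

Using Einstein's photoelectric equation: KE_max = hf - φ

First, calculate the photon energy:
E_photon = hf = (6.626×10⁻³⁴ J·s)(1.222e+15 Hz)
E_photon = 5.0538 eV

Then, the maximum kinetic energy:
KE_max = E_photon - φ = 5.0538 eV - 3.18 eV = 1.8738 eV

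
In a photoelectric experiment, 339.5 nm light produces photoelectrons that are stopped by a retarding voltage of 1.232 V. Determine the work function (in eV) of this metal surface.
2.42 eV

The stopping potential gives the maximum kinetic energy: KE_max = eV_s = 1.232 eV

From Einstein's photoelectric equation: KE_max = hc/λ - φ
Rearranging: φ = hc/λ - KE_max

Calculate photon energy:
E_photon = hc/λ = (6.626×10⁻³⁴ J·s)(3×10⁸ m/s) / (339.5×10⁻⁹ m) = 3.6520 eV

Therefore:
φ = 3.6520 - 1.232 = 2.42 eV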